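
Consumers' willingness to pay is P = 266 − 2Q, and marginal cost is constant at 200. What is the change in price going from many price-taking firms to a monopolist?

Price rises by 33

Under competition P = MC = 200, so Q = (266 − 200)/2 = 33.
The monopolist equates marginal revenue to marginal cost: 266 − 4Q = 200, so Q = 16.5. From demand, P = 233.
Change in price: 233 − 200 = 33.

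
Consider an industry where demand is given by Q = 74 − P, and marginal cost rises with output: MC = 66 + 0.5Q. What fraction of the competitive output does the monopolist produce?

Q_m/Q_c = 0.6

Inverting demand: P = 74 − Q.
Monopoly sets MR = MC: 74 − 2Q = 66 + 0.5Q ⇒ Q = 3.2, P = 74 − 3.2 = 70.8.
Competitive equilibrium sets price equal to marginal cost: 74 − Q = 66 + 0.5Q, so Q = 16/3 and P = 206/3.
Ratio Q_m/Q_c = 3.2/(16/3) = 0.6.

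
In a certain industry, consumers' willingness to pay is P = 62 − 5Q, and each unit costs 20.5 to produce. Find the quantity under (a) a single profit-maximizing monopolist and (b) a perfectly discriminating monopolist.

Monopoly sets MR = MC: 62 − 10Q = 20.5 ⇒ Q = 4.15, P = 62 − 5·4.15 = 41.25.
With perfect price discrimination, output is the efficient level Q = 8.3 (where demand meets MC), but every buyer pays their willingness to pay: CS = 0 and PS = total surplus.

Monopoly: Q = 4.15; Perfect PD: Q = 8.3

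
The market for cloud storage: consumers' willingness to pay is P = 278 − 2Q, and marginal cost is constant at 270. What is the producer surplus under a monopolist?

A monopolist chooses Q where MR = MC. MR = 278 − 4Q; setting this equal to 270 gives Q = 2 and P = 274.
PS = (274 − 270)·2 = 8.

PS = 8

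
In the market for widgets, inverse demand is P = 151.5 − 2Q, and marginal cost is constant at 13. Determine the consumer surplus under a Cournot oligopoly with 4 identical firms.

CS = 3069.16

In a 4-firm Cournot equilibrium, symmetry and the first-order condition give q = (151.5 − 13)/(10) = 13.85. So Q = 55.4 and P = 40.7.
CS = ½·(151.5 − 40.7)·55.4 = 3069.16.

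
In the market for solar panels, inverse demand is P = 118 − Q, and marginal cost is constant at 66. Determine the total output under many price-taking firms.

Q = 52

Competitive firms price at marginal cost: P = 66, giving Q = 52.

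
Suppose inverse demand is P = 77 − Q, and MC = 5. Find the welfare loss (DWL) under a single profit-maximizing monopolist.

Competitive firms price at marginal cost: P = 5, giving Q = 72.
The monopolist equates marginal revenue to marginal cost: 77 − 2Q = 5, so Q = 36. From demand, P = 41.
DWL is the triangle between Q = 36 and Q = 72: ½·(72 − 36)·(41 − 5) = 648.

DWL = 648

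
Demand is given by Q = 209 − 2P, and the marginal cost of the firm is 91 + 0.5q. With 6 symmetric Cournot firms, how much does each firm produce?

Inverting demand: P = 104.5 − 0.5Q.
Cournot with 6 identical firms: the symmetric best-response condition is 104.5 − 3.5q = 91 + 0.5q. Each firm produces q = 3.375, total output Q = 20.25, price P = 94.375.

q_i = 3.375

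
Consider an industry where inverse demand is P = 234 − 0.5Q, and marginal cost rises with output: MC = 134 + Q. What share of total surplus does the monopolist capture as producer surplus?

PS/TS = 0.8

A monopolist chooses Q where MR = MC. MR = 234 − Q; setting this equal to 134 + Q gives Q = 50 and P = 209.
CS = ½·(234 − 209)·50 = 625.
PS = P·Q − VC(Q) = 209·50 − (134·50 + ½·1·50²) = 2500.
Share captured = PS/TS = 2500/3125 = 0.8.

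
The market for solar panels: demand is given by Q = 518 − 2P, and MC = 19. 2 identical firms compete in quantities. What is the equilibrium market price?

P = 99

Inverting demand: P = 259 − 0.5Q.
In a 2-firm Cournot equilibrium, symmetry and the first-order condition give q = (259 − 19)/(1.5) = 160. So Q = 320 and P = 99.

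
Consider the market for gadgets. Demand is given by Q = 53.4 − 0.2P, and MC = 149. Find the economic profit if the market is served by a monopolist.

Inverting demand: P = 267 − 5Q.
The monopolist equates marginal revenue to marginal cost: 267 − 10Q = 149, so Q = 11.8. From demand, P = 208.
Profit = (208 − 149)·11.8 = 696.2.

Profit = 696.2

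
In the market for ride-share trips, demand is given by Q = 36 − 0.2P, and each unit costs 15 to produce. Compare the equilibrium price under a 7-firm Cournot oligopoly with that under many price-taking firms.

Inverting demand: P = 180 − 5Q.
With 7 symmetric Cournot firms, each firm's FOC gives 180 − 40q = 15, so q = 4.125, Q = 7·4.125 = 28.875, and P = 35.625.
Under competition P = MC = 15, so Q = (180 − 15)/5 = 33.

Cournot: P = 35.625; Competition: P = 15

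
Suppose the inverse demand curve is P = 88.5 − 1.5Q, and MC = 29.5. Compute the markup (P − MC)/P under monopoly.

Monopoly sets MR = MC: 88.5 − 3Q = 29.5 ⇒ Q = 59/3, P = 88.5 − 1.5·59/3 = 59.
Lerner index = (P − MC)/P = (59 − 29.5)/59 = 0.5.

Lerner index = 0.5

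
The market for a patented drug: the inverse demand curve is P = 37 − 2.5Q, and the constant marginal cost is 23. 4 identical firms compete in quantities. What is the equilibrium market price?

Cournot with 4 identical firms: the symmetric best-response condition is 37 − 12.5q = 23. Each firm produces q = 1.12, total output Q = 4.48, price P = 25.8.

P = 25.8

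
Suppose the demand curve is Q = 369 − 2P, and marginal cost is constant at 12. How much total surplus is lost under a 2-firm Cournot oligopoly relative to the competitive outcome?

Inverting demand: P = 184.5 − 0.5Q.
Under competition P = MC = 12, so Q = (184.5 − 12)/0.5 = 345.
With 2 symmetric Cournot firms, each firm's FOC gives 184.5 − 1.5q = 12, so q = 115, Q = 2·115 = 230, and P = 69.5.
DWL is the triangle between Q = 230 and Q = 345: ½·(345 − 230)·(69.5 − 12) = 3306.25.

DWL = 3306.25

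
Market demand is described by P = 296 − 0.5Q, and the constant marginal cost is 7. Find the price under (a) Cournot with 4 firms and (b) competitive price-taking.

Cournot: P = 64.8; Competition: P = 7

With 4 symmetric Cournot firms, each firm's FOC gives 296 − 2.5q = 7, so q = 115.6, Q = 4·115.6 = 462.4, and P = 64.8.
Under competition P = MC = 7, so Q = (296 − 7)/0.5 = 578.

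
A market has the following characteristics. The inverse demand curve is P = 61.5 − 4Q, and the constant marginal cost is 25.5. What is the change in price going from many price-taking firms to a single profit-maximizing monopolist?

Under competition P = MC = 25.5, so Q = (61.5 − 25.5)/4 = 9.
The monopolist equates marginal revenue to marginal cost: 61.5 − 8Q = 25.5, so Q = 4.5. From demand, P = 43.5.
Change in price: 43.5 − 25.5 = 18.

P rises by 18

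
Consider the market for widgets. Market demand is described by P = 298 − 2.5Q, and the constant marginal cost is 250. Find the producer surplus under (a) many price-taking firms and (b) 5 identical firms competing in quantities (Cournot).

Competition: PS = 0; Cournot: PS = 128

Perfect competition: P = MC = 250, so 298 − 2.5Q = 250 and Q = 19.2.
PS = (250 − 250)·19.2 = 0.
Cournot with 5 identical firms: the symmetric best-response condition is 298 − 15q = 250. Each firm produces q = 3.2, total output Q = 16, price P = 258.
PS = (258 − 250)·16 = 128.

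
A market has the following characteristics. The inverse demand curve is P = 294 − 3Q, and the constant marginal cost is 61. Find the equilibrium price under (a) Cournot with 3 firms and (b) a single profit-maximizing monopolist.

With 3 symmetric Cournot firms, each firm's FOC gives 294 − 12q = 61, so q = 233/12, Q = 3·233/12 = 58.25, and P = 119.25.
Monopoly sets MR = MC: 294 − 6Q = 61 ⇒ Q = 233/6, P = 294 − 3·233/6 = 177.5.

Cournot: P = 119.25; Monopoly: P = 177.5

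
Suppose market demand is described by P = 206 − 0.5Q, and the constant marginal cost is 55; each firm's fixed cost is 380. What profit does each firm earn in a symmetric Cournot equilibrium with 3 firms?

In a 3-firm Cournot equilibrium, symmetry and the first-order condition give q = (206 − 55)/(2) = 75.5. So Q = 226.5 and P = 92.75.
Each firm's profit = (92.75 − 55)·75.5 − 380 = 2470.125.

π_i = 2470.125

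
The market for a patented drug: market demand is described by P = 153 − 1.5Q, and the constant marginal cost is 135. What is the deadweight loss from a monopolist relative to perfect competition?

Under competition P = MC = 135, so Q = (153 − 135)/1.5 = 12.
A monopolist chooses Q where MR = MC. MR = 153 − 3Q; setting this equal to 135 gives Q = 6 and P = 144.
DWL is the triangle between Q = 6 and Q = 12: ½·(12 − 6)·(144 − 135) = 27.

DWL = 27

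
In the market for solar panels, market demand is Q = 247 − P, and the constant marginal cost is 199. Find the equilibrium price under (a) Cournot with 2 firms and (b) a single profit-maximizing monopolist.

Cournot: P = 215; Monopoly: P = 223

Inverting demand: P = 247 − Q.
Cournot with 2 identical firms: the symmetric best-response condition is 247 − 3q = 199. Each firm produces q = 16, total output Q = 32, price P = 215.
Monopoly sets MR = MC: 247 − 2Q = 199 ⇒ Q = 24, P = 247 − 24 = 223.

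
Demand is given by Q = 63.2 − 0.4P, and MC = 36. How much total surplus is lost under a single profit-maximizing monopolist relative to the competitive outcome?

Inverting demand: P = 158 − 2.5Q.
Competitive firms price at marginal cost: P = 36, giving Q = 48.8.
The monopolist equates marginal revenue to marginal cost: 158 − 5Q = 36, so Q = 24.4. From demand, P = 97.
DWL is the triangle between Q = 24.4 and Q = 48.8: ½·(48.8 − 24.4)·(97 − 36) = 744.2.

DWL = 744.2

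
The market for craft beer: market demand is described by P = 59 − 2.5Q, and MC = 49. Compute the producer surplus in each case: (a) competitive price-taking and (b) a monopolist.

Competition: PS = 0; Monopoly: PS = 10

Under competition P = MC = 49, so Q = (59 − 49)/2.5 = 4.
PS = (49 − 49)·4 = 0.
The monopolist equates marginal revenue to marginal cost: 59 − 5Q = 49, so Q = 2. From demand, P = 54.
PS = (54 − 49)·2 = 10.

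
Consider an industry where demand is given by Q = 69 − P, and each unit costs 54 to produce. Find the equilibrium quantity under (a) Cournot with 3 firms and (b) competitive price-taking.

Inverting demand: P = 69 − Q.
With 3 symmetric Cournot firms, each firm's FOC gives 69 − 4q = 54, so q = 3.75, Q = 3·3.75 = 11.25, and P = 57.75.
Competitive firms price at marginal cost: P = 54, giving Q = 15.

Cournot: Q = 11.25; Competition: Q = 15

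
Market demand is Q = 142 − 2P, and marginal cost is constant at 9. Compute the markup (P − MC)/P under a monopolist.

Lerner index = 0.775

Inverting demand: P = 71 − 0.5Q.
Monopoly sets MR = MC: 71 − Q = 9 ⇒ Q = 62, P = 71 − 0.5·62 = 40.
Lerner index = (P − MC)/P = (40 − 9)/40 = 0.775.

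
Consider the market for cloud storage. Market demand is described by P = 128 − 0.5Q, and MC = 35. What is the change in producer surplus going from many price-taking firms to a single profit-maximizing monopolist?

PS rises by 4324.5

Under competition P = MC = 35, so Q = (128 − 35)/0.5 = 186.
PS = (35 − 35)·186 = 0.
A monopolist chooses Q where MR = MC. MR = 128 − Q; setting this equal to 35 gives Q = 93 and P = 81.5.
PS = (81.5 − 35)·93 = 4324.5.
Change in producer surplus: 4324.5 − 0 = 4324.5.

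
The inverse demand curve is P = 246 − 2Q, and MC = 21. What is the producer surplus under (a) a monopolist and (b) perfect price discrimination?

Monopoly: PS = 6328.125; Perfect PD: PS = 12656.25

The monopolist equates marginal revenue to marginal cost: 246 − 4Q = 21, so Q = 56.25. From demand, P = 133.5.
PS = (133.5 − 21)·56.25 = 6328.125.
With perfect price discrimination, output is the efficient level Q = 112.5 (where demand meets MC), but every buyer pays their willingness to pay: CS = 0 and PS = total surplus.
PS = ½·(246 − 21)·112.5 = 12656.25.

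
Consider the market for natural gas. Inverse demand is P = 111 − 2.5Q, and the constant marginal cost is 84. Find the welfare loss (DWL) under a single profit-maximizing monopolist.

Competitive firms price at marginal cost: P = 84, giving Q = 10.8.
Monopoly sets MR = MC: 111 − 5Q = 84 ⇒ Q = 5.4, P = 111 − 2.5·5.4 = 97.5.
DWL is the triangle between Q = 5.4 and Q = 10.8: ½·(10.8 − 5.4)·(97.5 − 84) = 36.45.

DWL = 36.45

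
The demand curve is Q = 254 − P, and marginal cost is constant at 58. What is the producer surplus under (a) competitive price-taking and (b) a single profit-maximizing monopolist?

Competition: PS = 0; Monopoly: PS = 9604

Inverting demand: P = 254 − Q.
Competitive firms price at marginal cost: P = 58, giving Q = 196.
PS = (58 − 58)·196 = 0.
The monopolist equates marginal revenue to marginal cost: 254 − 2Q = 58, so Q = 98. From demand, P = 156.
PS = (156 − 58)·98 = 9604.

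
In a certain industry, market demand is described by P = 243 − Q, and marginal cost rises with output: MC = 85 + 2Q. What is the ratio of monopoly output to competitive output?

Q_m/Q_c = 0.75

The monopolist equates marginal revenue to marginal cost: 243 − 2Q = 85 + 2Q, so Q = 39.5. From demand, P = 203.5.
Competitive equilibrium sets price equal to marginal cost: 243 − Q = 85 + 2Q, so Q = 158/3 and P = 571/3.
Ratio Q_m/Q_c = 39.5/(158/3) = 0.75.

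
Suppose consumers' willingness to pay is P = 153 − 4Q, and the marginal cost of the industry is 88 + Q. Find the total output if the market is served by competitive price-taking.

Q = 13

Under competition P = MC: 153 − 4Q = 88 + Q ⇒ Q = 13, P = 101.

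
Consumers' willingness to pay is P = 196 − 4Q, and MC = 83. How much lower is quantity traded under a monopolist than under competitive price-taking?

Q falls by 14.125

Under competition P = MC = 83, so Q = (196 − 83)/4 = 28.25.
Monopoly sets MR = MC: 196 − 8Q = 83 ⇒ Q = 14.125, P = 196 − 4·14.125 = 139.5.
Change in quantity traded: 14.125 − 28.25 = −14.125.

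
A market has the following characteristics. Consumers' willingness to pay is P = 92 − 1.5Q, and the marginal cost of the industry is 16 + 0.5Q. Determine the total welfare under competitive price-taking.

TS = 1444

Under competition P = MC: 92 − 1.5Q = 16 + 0.5Q ⇒ Q = 38, P = 35.
CS = ½·(92 − 35)·38 = 1083; PS = (35·38 − 16·38 − ½·0.5·38²) = 361; TS = 1444.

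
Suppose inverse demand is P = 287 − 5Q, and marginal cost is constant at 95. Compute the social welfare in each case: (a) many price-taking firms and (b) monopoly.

Under competition P = MC = 95, so Q = (287 − 95)/5 = 38.4.
CS = ½·(287 − 95)·38.4 = 3686.4; PS = (95 − 95)·38.4 = 0; TS = 3686.4.
Monopoly sets MR = MC: 287 − 10Q = 95 ⇒ Q = 19.2, P = 287 − 5·19.2 = 191.
CS = ½·(287 − 191)·19.2 = 921.6; PS = (191 − 95)·19.2 = 1843.2; TS = 2764.8.

Competition: TS = 3686.4; Monopoly: TS = 2764.8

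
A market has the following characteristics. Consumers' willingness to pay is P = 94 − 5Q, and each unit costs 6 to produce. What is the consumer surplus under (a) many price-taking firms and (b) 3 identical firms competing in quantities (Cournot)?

Competition: CS = 774.4; Cournot: CS = 435.6

Under competition P = MC = 6, so Q = (94 − 6)/5 = 17.6.
CS = ½·(94 − 6)·17.6 = 774.4.
In a 3-firm Cournot equilibrium, symmetry and the first-order condition give q = (94 − 6)/(20) = 4.4. So Q = 13.2 and P = 28.
CS = ½·(94 − 28)·13.2 = 435.6.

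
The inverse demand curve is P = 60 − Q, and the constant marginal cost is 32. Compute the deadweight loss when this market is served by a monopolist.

DWL = 98

Under competition P = MC = 32, so Q = (60 − 32)/1 = 28.
Monopoly sets MR = MC: 60 − 2Q = 32 ⇒ Q = 14, P = 60 − 14 = 46.
DWL is the triangle between Q = 14 and Q = 28: ½·(28 − 14)·(46 − 32) = 98.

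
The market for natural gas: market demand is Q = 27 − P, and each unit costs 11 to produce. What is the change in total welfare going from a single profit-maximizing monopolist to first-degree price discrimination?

TS rises by 32

Inverting demand: P = 27 − Q.
Monopoly sets MR = MC: 27 − 2Q = 11 ⇒ Q = 8, P = 27 − 8 = 19.
CS = ½·(27 − 19)·8 = 32; PS = (19 − 11)·8 = 64; TS = 96.
A perfectly discriminating monopolist sells every unit with P(Q) ≥ MC(Q), so output equals the competitive quantity Q = 16. Each buyer pays their reservation price, so CS = 0 and the firm captures all surplus.
TS = 128 (equal to competitive TS).
Change in total welfare: 128 − 96 = 32.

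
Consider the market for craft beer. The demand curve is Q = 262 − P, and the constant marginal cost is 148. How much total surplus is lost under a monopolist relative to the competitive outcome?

DWL = 1624.5

Inverting demand: P = 262 − Q.
Under competition P = MC = 148, so Q = (262 − 148)/1 = 114.
The monopolist equates marginal revenue to marginal cost: 262 − 2Q = 148, so Q = 57. From demand, P = 205.
DWL is the triangle between Q = 57 and Q = 114: ½·(114 − 57)·(205 − 148) = 1624.5.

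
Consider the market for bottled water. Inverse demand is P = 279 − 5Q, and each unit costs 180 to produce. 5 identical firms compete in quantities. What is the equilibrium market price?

With 5 symmetric Cournot firms, each firm's FOC gives 279 − 30q = 180, so q = 3.3, Q = 5·3.3 = 16.5, and P = 196.5.

P = 196.5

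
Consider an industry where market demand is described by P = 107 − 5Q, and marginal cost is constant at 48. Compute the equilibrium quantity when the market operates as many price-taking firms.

Competitive firms price at marginal cost: P = 48, giving Q = 11.8.

Q = 11.8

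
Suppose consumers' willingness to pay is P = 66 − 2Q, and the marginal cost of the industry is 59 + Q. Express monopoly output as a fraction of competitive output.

Q_m/Q_c = 0.6

A monopolist chooses Q where MR = MC. MR = 66 − 4Q; setting this equal to 59 + Q gives Q = 1.4 and P = 63.2.
Under competition P = MC: 66 − 2Q = 59 + Q ⇒ Q = 7/3, P = 184/3.
Ratio Q_m/Q_c = 1.4/(7/3) = 0.6.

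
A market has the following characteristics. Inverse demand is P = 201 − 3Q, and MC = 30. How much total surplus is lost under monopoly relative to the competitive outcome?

DWL = 1218.375

Under competition P = MC = 30, so Q = (201 − 30)/3 = 57.
Monopoly sets MR = MC: 201 − 6Q = 30 ⇒ Q = 28.5, P = 201 − 3·28.5 = 115.5.
DWL is the triangle between Q = 28.5 and Q = 57: ½·(57 − 28.5)·(115.5 − 30) = 1218.375.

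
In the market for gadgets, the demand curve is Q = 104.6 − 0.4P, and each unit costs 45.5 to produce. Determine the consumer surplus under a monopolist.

CS = 2332.8

Inverting demand: P = 261.5 − 2.5Q.
Monopoly sets MR = MC: 261.5 − 5Q = 45.5 ⇒ Q = 43.2, P = 261.5 − 2.5·43.2 = 153.5.
CS = ½·(261.5 − 153.5)·43.2 = 2332.8.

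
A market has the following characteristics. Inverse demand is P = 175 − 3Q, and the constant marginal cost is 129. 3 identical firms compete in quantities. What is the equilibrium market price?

In a 3-firm Cournot equilibrium, symmetry and the first-order condition give q = (175 − 129)/(12) = 23/6. So Q = 11.5 and P = 140.5.

P = 140.5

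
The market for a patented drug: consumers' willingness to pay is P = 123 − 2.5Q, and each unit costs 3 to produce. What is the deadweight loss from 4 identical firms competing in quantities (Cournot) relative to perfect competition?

DWL = 115.2

Perfect competition: P = MC = 3, so 123 − 2.5Q = 3 and Q = 48.
Cournot with 4 identical firms: the symmetric best-response condition is 123 − 12.5q = 3. Each firm produces q = 9.6, total output Q = 38.4, price P = 27.
DWL is the triangle between Q = 38.4 and Q = 48: ½·(48 − 38.4)·(27 − 3) = 115.2.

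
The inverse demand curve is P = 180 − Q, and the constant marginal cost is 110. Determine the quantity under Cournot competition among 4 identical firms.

With 4 symmetric Cournot firms, each firm's FOC gives 180 − 5q = 110, so q = 14, Q = 4·14 = 56, and P = 124.

Q = 56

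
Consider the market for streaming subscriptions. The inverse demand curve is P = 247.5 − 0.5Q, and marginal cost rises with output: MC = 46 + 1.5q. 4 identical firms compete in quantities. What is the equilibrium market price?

P = 146.75

Cournot with 4 identical firms: the symmetric best-response condition is 247.5 − 2.5q = 46 + 1.5q. Each firm produces q = 50.375, total output Q = 201.5, price P = 146.75.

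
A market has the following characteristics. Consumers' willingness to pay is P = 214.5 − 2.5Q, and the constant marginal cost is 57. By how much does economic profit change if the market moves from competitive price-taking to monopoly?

π rises by 2480.625

Perfect competition: P = MC = 57, so 214.5 − 2.5Q = 57 and Q = 63.
Profit = (57 − 57)·63 = 0.
A monopolist chooses Q where MR = MC. MR = 214.5 − 5Q; setting this equal to 57 gives Q = 31.5 and P = 135.75.
Profit = (135.75 − 57)·31.5 = 2480.625.
Change in economic profit: 2480.625 − 0 = 2480.625.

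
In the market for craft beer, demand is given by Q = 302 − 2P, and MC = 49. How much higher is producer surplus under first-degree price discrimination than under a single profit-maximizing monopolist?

Inverting demand: P = 151 − 0.5Q.
Monopoly sets MR = MC: 151 − Q = 49 ⇒ Q = 102, P = 151 − 0.5·102 = 100.
PS = (100 − 49)·102 = 5202.
A perfectly discriminating monopolist sells every unit with P(Q) ≥ MC(Q), so output equals the competitive quantity Q = 204. Each buyer pays their reservation price, so CS = 0 and the firm captures all surplus.
PS = ½·(151 − 49)·204 = 10404.
Change in producer surplus: 10404 − 5202 = 5202.

Producer surplus rises by 5202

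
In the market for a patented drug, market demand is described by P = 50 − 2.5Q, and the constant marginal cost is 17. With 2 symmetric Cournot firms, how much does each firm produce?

q_i = 4.4

Cournot with 2 identical firms: the symmetric best-response condition is 50 − 7.5q = 17. Each firm produces q = 4.4, total output Q = 8.8, price P = 28.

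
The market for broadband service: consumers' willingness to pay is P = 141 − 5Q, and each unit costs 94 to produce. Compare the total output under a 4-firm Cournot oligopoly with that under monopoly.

With 4 symmetric Cournot firms, each firm's FOC gives 141 − 25q = 94, so q = 1.88, Q = 4·1.88 = 7.52, and P = 103.4.
The monopolist equates marginal revenue to marginal cost: 141 − 10Q = 94, so Q = 4.7. From demand, P = 117.5.

Cournot: Q = 7.52; Monopoly: Q = 4.7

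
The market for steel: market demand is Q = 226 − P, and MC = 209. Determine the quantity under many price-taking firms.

Q = 17

Inverting demand: P = 226 − Q.
Under competition P = MC = 209, so Q = (226 − 209)/1 = 17.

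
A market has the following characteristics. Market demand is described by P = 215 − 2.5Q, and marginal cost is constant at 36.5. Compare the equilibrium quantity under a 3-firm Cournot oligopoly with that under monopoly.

In a 3-firm Cournot equilibrium, symmetry and the first-order condition give q = (215 − 36.5)/(10) = 17.85. So Q = 53.55 and P = 81.125.
The monopolist equates marginal revenue to marginal cost: 215 − 5Q = 36.5, so Q = 35.7. From demand, P = 125.75.

Cournot: Q = 53.55; Monopoly: Q = 35.7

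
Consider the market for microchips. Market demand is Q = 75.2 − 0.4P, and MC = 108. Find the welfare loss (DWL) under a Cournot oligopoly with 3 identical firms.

DWL = 80

Inverting demand: P = 188 − 2.5Q.
Competitive firms price at marginal cost: P = 108, giving Q = 32.
Cournot with 3 identical firms: the symmetric best-response condition is 188 − 10q = 108. Each firm produces q = 8, total output Q = 24, price P = 128.
DWL is the triangle between Q = 24 and Q = 32: ½·(32 − 24)·(128 − 108) = 80.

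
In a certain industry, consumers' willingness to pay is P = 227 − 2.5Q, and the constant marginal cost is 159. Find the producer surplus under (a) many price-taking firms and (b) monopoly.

Under competition P = MC = 159, so Q = (227 − 159)/2.5 = 27.2.
PS = (159 − 159)·27.2 = 0.
A monopolist chooses Q where MR = MC. MR = 227 − 5Q; setting this equal to 159 gives Q = 13.6 and P = 193.
PS = (193 − 159)·13.6 = 462.4.

Competition: PS = 0; Monopoly: PS = 462.4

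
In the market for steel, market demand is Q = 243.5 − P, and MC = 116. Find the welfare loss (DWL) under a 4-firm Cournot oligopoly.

DWL = 325.125

Inverting demand: P = 243.5 − Q.
Perfect competition: P = MC = 116, so 243.5 − Q = 116 and Q = 127.5.
With 4 symmetric Cournot firms, each firm's FOC gives 243.5 − 5q = 116, so q = 25.5, Q = 4·25.5 = 102, and P = 141.5.
DWL is the triangle between Q = 102 and Q = 127.5: ½·(127.5 − 102)·(141.5 − 116) = 325.125.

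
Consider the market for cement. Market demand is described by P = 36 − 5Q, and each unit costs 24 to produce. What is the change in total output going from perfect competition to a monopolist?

Perfect competition: P = MC = 24, so 36 − 5Q = 24 and Q = 2.4.
A monopolist chooses Q where MR = MC. MR = 36 − 10Q; setting this equal to 24 gives Q = 1.2 and P = 30.
Change in total output: 1.2 − 2.4 = −1.2.

Q falls by 1.2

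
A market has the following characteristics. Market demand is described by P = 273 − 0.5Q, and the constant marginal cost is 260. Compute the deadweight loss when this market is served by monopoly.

Under competition P = MC = 260, so Q = (273 − 260)/0.5 = 26.
The monopolist equates marginal revenue to marginal cost: 273 − Q = 260, so Q = 13. From demand, P = 266.5.
DWL is the triangle between Q = 13 and Q = 26: ½·(26 − 13)·(266.5 − 260) = 42.25.

DWL = 42.25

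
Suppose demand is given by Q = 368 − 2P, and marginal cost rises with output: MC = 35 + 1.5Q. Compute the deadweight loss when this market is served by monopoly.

DWL = 222.01

Inverting demand: P = 184 − 0.5Q.
Under competition P = MC: 184 − 0.5Q = 35 + 1.5Q ⇒ Q = 74.5, P = 146.75.
The monopolist equates marginal revenue to marginal cost: 184 − Q = 35 + 1.5Q, so Q = 59.6. From demand, P = 154.2.
CS = ½·(184 − 146.75)·74.5 = 22201/16; PS = (146.75·74.5 − 35·74.5 − ½·1.5·74.5²) = 66603/16; TS = 5550.25.
CS = ½·(184 − 154.2)·59.6 = 888.04; PS = (154.2·59.6 − 35·59.6 − ½·1.5·59.6²) = 4440.2; TS = 5328.24.
DWL = 5550.25 − 5328.24 = 222.01.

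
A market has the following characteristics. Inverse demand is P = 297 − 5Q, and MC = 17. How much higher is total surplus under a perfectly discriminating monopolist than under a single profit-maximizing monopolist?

Monopoly sets MR = MC: 297 − 10Q = 17 ⇒ Q = 28, P = 297 − 5·28 = 157.
CS = ½·(297 − 157)·28 = 1960; PS = (157 − 17)·28 = 3920; TS = 5880.
A perfectly discriminating monopolist sells every unit with P(Q) ≥ MC(Q), so output equals the competitive quantity Q = 56. Each buyer pays their reservation price, so CS = 0 and the firm captures all surplus.
TS = 7840 (equal to competitive TS).
Change in total surplus: 7840 − 5880 = 1960.

Total surplus rises by 1960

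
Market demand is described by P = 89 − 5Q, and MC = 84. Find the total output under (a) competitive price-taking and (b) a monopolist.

Under competition P = MC = 84, so Q = (89 − 84)/5 = 1.
The monopolist equates marginal revenue to marginal cost: 89 − 10Q = 84, so Q = 0.5. From demand, P = 86.5.

Competition: Q = 1; Monopoly: Q = 0.5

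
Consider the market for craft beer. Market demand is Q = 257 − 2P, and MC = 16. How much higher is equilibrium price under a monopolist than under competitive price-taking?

Inverting demand: P = 128.5 − 0.5Q.
Under competition P = MC = 16, so Q = (128.5 − 16)/0.5 = 225.
Monopoly sets MR = MC: 128.5 − Q = 16 ⇒ Q = 112.5, P = 128.5 − 0.5·112.5 = 72.25.
Change in equilibrium price: 72.25 − 16 = 56.25.

Equilibrium price rises by 56.25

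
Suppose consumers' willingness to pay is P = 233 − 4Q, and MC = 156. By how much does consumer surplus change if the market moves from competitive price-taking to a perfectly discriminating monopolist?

CS falls by 741.125

Competitive firms price at marginal cost: P = 156, giving Q = 19.25.
CS = ½·(233 − 156)·19.25 = 741.125.
A perfectly discriminating monopolist sells every unit with P(Q) ≥ MC(Q), so output equals the competitive quantity Q = 19.25. Each buyer pays their reservation price, so CS = 0 and the firm captures all surplus.
CS = 0.
Change in consumer surplus: 0 − 741.125 = −741.125.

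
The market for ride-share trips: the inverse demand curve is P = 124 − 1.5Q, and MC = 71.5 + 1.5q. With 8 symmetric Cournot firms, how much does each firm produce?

Cournot with 8 identical firms: the symmetric best-response condition is 124 − 13.5q = 71.5 + 1.5q. Each firm produces q = 3.5, total output Q = 28, price P = 82.

q_i = 3.5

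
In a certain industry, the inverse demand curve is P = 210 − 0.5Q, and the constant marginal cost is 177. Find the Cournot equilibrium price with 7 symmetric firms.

In a 7-firm Cournot equilibrium, symmetry and the first-order condition give q = (210 − 177)/(4) = 8.25. So Q = 57.75 and P = 181.125.

P = 181.125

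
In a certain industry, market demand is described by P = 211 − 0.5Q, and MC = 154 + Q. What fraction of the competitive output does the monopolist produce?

The monopolist equates marginal revenue to marginal cost: 211 − Q = 154 + Q, so Q = 28.5. From demand, P = 196.75.
Under competition P = MC: 211 − 0.5Q = 154 + Q ⇒ Q = 38, P = 192.
Ratio Q_m/Q_c = 28.5/38 = 0.75.

Q_m/Q_c = 0.75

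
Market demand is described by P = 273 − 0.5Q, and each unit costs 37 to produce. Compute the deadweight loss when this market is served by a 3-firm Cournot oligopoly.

DWL = 3481

Perfect competition: P = MC = 37, so 273 − 0.5Q = 37 and Q = 472.
Cournot with 3 identical firms: the symmetric best-response condition is 273 − 2q = 37. Each firm produces q = 118, total output Q = 354, price P = 96.
DWL is the triangle between Q = 354 and Q = 472: ½·(472 − 354)·(96 − 37) = 3481.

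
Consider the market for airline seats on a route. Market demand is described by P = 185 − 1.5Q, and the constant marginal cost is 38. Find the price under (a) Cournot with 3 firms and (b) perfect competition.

Cournot: P = 74.75; Competition: P = 38

Cournot with 3 identical firms: the symmetric best-response condition is 185 − 6q = 38. Each firm produces q = 24.5, total output Q = 73.5, price P = 74.75.
Under competition P = MC = 38, so Q = (185 − 38)/1.5 = 98.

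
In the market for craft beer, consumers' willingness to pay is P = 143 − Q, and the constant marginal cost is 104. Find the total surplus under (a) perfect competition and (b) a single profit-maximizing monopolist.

Perfect competition: P = MC = 104, so 143 − Q = 104 and Q = 39.
CS = ½·(143 − 104)·39 = 760.5; PS = (104 − 104)·39 = 0; TS = 760.5.
Monopoly sets MR = MC: 143 − 2Q = 104 ⇒ Q = 19.5, P = 143 − 19.5 = 123.5.
CS = ½·(143 − 123.5)·19.5 = 190.125; PS = (123.5 − 104)·19.5 = 380.25; TS = 570.375.

Competition: TS = 760.5; Monopoly: TS = 570.375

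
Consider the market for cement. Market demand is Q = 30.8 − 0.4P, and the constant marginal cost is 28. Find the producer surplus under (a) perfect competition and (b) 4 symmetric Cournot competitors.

Inverting demand: P = 77 − 2.5Q.
Competitive firms price at marginal cost: P = 28, giving Q = 19.6.
PS = (28 − 28)·19.6 = 0.
With 4 symmetric Cournot firms, each firm's FOC gives 77 − 12.5q = 28, so q = 3.92, Q = 4·3.92 = 15.68, and P = 37.8.
PS = (37.8 − 28)·15.68 = 153.664.

Competition: PS = 0; Cournot: PS = 153.664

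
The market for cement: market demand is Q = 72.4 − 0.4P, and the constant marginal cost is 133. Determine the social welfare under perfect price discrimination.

TS = 460.8

Inverting demand: P = 181 − 2.5Q.
Under first-degree price discrimination the firm charges each unit its demand price and produces up to where P = MC, i.e. Q = 19.2. Consumer surplus is zero; producer surplus equals total surplus.
TS = 460.8 (equal to competitive TS).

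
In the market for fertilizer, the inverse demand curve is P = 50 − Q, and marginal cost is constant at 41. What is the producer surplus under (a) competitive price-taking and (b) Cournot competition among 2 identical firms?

Competition: PS = 0; Cournot: PS = 18

Competitive firms price at marginal cost: P = 41, giving Q = 9.
PS = (41 − 41)·9 = 0.
Cournot with 2 identical firms: the symmetric best-response condition is 50 − 3q = 41. Each firm produces q = 3, total output Q = 6, price P = 44.
PS = (44 − 41)·6 = 18.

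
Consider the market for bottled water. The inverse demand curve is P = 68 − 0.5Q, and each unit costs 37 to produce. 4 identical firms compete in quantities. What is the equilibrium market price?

P = 43.2

In a 4-firm Cournot equilibrium, symmetry and the first-order condition give q = (68 − 37)/(2.5) = 12.4. So Q = 49.6 and P = 43.2.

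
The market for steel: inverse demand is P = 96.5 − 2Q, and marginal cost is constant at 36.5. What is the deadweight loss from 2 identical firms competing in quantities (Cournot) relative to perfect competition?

DWL = 100

Perfect competition: P = MC = 36.5, so 96.5 − 2Q = 36.5 and Q = 30.
In a 2-firm Cournot equilibrium, symmetry and the first-order condition give q = (96.5 − 36.5)/(6) = 10. So Q = 20 and P = 56.5.
DWL is the triangle between Q = 20 and Q = 30: ½·(30 − 20)·(56.5 − 36.5) = 100.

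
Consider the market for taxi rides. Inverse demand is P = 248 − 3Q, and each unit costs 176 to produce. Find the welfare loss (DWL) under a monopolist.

Under competition P = MC = 176, so Q = (248 − 176)/3 = 24.
A monopolist chooses Q where MR = MC. MR = 248 − 6Q; setting this equal to 176 gives Q = 12 and P = 212.
DWL is the triangle between Q = 12 and Q = 24: ½·(24 − 12)·(212 − 176) = 216.

DWL = 216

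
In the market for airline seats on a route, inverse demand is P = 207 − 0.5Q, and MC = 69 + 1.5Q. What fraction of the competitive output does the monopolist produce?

Q_m/Q_c = 0.8

A monopolist chooses Q where MR = MC. MR = 207 − Q; setting this equal to 69 + 1.5Q gives Q = 55.2 and P = 179.4.
Under competition P = MC: 207 − 0.5Q = 69 + 1.5Q ⇒ Q = 69, P = 172.5.
Ratio Q_m/Q_c = 55.2/69 = 0.8.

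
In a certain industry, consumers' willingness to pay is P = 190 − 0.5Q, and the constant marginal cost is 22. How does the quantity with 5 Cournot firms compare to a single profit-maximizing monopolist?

Cournot: Q = 280; Monopoly: Q = 168

With 5 symmetric Cournot firms, each firm's FOC gives 190 − 3q = 22, so q = 56, Q = 5·56 = 280, and P = 50.
Monopoly sets MR = MC: 190 − Q = 22 ⇒ Q = 168, P = 190 − 0.5·168 = 106.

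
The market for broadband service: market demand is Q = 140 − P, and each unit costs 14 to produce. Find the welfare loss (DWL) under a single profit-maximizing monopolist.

Inverting demand: P = 140 − Q.
Perfect competition: P = MC = 14, so 140 − Q = 14 and Q = 126.
The monopolist equates marginal revenue to marginal cost: 140 − 2Q = 14, so Q = 63. From demand, P = 77.
DWL is the triangle between Q = 63 and Q = 126: ½·(126 − 63)·(77 − 14) = 1984.5.

DWL = 1984.5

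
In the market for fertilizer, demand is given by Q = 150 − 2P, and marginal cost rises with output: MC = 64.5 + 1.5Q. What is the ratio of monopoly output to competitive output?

Inverting demand: P = 75 − 0.5Q.
The monopolist equates marginal revenue to marginal cost: 75 − Q = 64.5 + 1.5Q, so Q = 4.2. From demand, P = 72.9.
Under competition P = MC: 75 − 0.5Q = 64.5 + 1.5Q ⇒ Q = 5.25, P = 72.375.
Ratio Q_m/Q_c = 4.2/5.25 = 0.8.

Q_m/Q_c = 0.8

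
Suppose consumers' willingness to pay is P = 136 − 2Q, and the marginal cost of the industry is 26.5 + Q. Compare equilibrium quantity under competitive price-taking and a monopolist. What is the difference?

Under competition P = MC: 136 − 2Q = 26.5 + Q ⇒ Q = 36.5, P = 63.
Monopoly sets MR = MC: 136 − 4Q = 26.5 + Q ⇒ Q = 21.9, P = 136 − 2·21.9 = 92.2.
Change in equilibrium quantity: 21.9 − 36.5 = −14.6.

Equilibrium quantity falls by 14.6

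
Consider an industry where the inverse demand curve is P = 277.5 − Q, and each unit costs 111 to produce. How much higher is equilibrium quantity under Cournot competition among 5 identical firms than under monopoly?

Equilibrium quantity rises by 55.5

The monopolist equates marginal revenue to marginal cost: 277.5 − 2Q = 111, so Q = 83.25. From demand, P = 194.25.
With 5 symmetric Cournot firms, each firm's FOC gives 277.5 − 6q = 111, so q = 27.75, Q = 5·27.75 = 138.75, and P = 138.75.
Change in equilibrium quantity: 138.75 − 83.25 = 55.5.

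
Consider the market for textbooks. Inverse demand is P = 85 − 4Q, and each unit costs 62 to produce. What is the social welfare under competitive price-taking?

TS = 66.125

Under competition P = MC = 62, so Q = (85 − 62)/4 = 5.75.
CS = ½·(85 − 62)·5.75 = 66.125; PS = (62 − 62)·5.75 = 0; TS = 66.125.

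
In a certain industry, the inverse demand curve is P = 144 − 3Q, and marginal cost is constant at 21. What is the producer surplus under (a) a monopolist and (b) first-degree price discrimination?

Monopoly: PS = 1260.75; Perfect PD: PS = 2521.5

The monopolist equates marginal revenue to marginal cost: 144 − 6Q = 21, so Q = 20.5. From demand, P = 82.5.
PS = (82.5 − 21)·20.5 = 1260.75.
A perfectly discriminating monopolist sells every unit with P(Q) ≥ MC(Q), so output equals the competitive quantity Q = 41. Each buyer pays their reservation price, so CS = 0 and the firm captures all surplus.
PS = ½·(144 − 21)·41 = 2521.5.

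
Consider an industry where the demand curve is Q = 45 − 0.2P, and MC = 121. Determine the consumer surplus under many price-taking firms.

CS = 1081.6

Inverting demand: P = 225 − 5Q.
Under competition P = MC = 121, so Q = (225 − 121)/5 = 20.8.
CS = ½·(225 − 121)·20.8 = 1081.6.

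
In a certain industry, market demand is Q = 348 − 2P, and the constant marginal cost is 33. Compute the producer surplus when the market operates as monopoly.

Inverting demand: P = 174 − 0.5Q.
Monopoly sets MR = MC: 174 − Q = 33 ⇒ Q = 141, P = 174 − 0.5·141 = 103.5.
PS = (103.5 − 33)·141 = 9940.5.

PS = 9940.5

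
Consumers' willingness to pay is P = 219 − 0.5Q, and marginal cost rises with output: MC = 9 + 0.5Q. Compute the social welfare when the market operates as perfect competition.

TS = 22050

Under competition P = MC: 219 − 0.5Q = 9 + 0.5Q ⇒ Q = 210, P = 114.
CS = ½·(219 − 114)·210 = 11025; PS = (114·210 − 9·210 − ½·0.5·210²) = 11025; TS = 22050.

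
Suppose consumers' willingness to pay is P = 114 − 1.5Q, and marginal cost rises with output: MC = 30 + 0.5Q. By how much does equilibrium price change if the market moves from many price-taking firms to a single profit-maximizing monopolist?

P rises by 27

Competitive equilibrium sets price equal to marginal cost: 114 − 1.5Q = 30 + 0.5Q, so Q = 42 and P = 51.
A monopolist chooses Q where MR = MC. MR = 114 − 3Q; setting this equal to 30 + 0.5Q gives Q = 24 and P = 78.
Change in equilibrium price: 78 − 51 = 27.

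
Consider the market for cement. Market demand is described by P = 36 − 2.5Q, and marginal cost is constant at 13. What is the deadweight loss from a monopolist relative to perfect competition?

DWL = 26.45

Under competition P = MC = 13, so Q = (36 − 13)/2.5 = 9.2.
Monopoly sets MR = MC: 36 − 5Q = 13 ⇒ Q = 4.6, P = 36 − 2.5·4.6 = 24.5.
DWL is the triangle between Q = 4.6 and Q = 9.2: ½·(9.2 − 4.6)·(24.5 − 13) = 26.45.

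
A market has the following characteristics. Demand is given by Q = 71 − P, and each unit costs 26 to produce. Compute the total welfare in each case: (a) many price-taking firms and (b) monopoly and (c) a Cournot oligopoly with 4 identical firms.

Inverting demand: P = 71 − Q.
Competitive firms price at marginal cost: P = 26, giving Q = 45.
CS = ½·(71 − 26)·45 = 1012.5; PS = (26 − 26)·45 = 0; TS = 1012.5.
A monopolist chooses Q where MR = MC. MR = 71 − 2Q; setting this equal to 26 gives Q = 22.5 and P = 48.5.
CS = ½·(71 − 48.5)·22.5 = 253.125; PS = (48.5 − 26)·22.5 = 506.25; TS = 759.375.
In a 4-firm Cournot equilibrium, symmetry and the first-order condition give q = (71 − 26)/(5) = 9. So Q = 36 and P = 35.
CS = ½·(71 − 35)·36 = 648; PS = (35 − 26)·36 = 324; TS = 972.

Competition: TS = 1012.5; Monopoly: TS = 759.375; Cournot: TS = 972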